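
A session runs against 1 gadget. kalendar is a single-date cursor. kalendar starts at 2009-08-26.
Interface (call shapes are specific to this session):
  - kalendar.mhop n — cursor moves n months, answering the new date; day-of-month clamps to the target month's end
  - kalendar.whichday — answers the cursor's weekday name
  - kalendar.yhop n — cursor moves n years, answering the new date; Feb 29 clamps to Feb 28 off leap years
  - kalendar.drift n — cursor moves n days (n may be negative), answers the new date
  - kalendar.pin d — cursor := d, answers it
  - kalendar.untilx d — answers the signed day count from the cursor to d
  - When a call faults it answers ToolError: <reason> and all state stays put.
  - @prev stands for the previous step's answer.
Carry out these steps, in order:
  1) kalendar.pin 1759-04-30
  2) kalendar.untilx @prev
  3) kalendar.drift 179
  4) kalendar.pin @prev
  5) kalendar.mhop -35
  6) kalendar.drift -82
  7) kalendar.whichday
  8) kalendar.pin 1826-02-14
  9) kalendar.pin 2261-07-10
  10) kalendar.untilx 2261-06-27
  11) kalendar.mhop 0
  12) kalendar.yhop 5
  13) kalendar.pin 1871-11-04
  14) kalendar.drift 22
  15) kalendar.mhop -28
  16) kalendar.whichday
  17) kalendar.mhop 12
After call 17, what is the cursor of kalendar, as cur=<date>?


Answer: cur=1870-07-26

Derivation:
$ kalendar.pin d=1759-04-30
:: 1759-04-30
$ kalendar.untilx d=@prev
:: 0
$ kalendar.drift n=179
:: 1759-10-26
$ kalendar.pin d=@prev
:: 1759-10-26
$ kalendar.mhop n=-35
:: 1756-11-26
$ kalendar.drift n=-82
:: 1756-09-05
$ kalendar.whichday
:: Sunday
$ kalendar.pin d=1826-02-14
:: 1826-02-14
$ kalendar.pin d=2261-07-10
:: 2261-07-10
$ kalendar.untilx d=2261-06-27
:: -13
$ kalendar.mhop n=0
:: 2261-07-10
$ kalendar.yhop n=5
:: 2266-07-10
$ kalendar.pin d=1871-11-04
:: 1871-11-04
$ kalendar.drift n=22
:: 1871-11-26
$ kalendar.mhop n=-28
:: 1869-07-26
$ kalendar.whichday
:: Monday
$ kalendar.mhop n=12
:: 1870-07-26


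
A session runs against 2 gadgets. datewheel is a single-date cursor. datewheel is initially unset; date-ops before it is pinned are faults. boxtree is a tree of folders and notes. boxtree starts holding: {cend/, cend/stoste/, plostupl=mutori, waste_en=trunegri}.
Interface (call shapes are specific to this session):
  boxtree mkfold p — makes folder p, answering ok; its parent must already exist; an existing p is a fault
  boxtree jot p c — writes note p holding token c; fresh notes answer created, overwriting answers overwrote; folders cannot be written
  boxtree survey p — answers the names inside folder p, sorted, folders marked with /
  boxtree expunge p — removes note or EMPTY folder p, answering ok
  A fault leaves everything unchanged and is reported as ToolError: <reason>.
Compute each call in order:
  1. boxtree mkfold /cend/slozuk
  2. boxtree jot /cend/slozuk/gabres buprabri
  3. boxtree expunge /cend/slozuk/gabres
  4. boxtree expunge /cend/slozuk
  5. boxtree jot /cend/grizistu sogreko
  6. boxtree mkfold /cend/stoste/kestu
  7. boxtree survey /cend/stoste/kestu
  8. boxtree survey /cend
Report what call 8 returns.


Answer: [grizistu, stoste/]

Derivation:
// 1. boxtree mkfold(p: /cend/slozuk) -> ok
// 2. boxtree jot(p: /cend/slozuk/gabres, c: buprabri) -> created
// 3. boxtree expunge(p: /cend/slozuk/gabres) -> ok
// 4. boxtree expunge(p: /cend/slozuk) -> ok
// 5. boxtree jot(p: /cend/grizistu, c: sogreko) -> created
// 6. boxtree mkfold(p: /cend/stoste/kestu) -> ok
// 7. boxtree survey(p: /cend/stoste/kestu) -> []
// 8. boxtree survey(p: /cend) -> [grizistu, stoste/]


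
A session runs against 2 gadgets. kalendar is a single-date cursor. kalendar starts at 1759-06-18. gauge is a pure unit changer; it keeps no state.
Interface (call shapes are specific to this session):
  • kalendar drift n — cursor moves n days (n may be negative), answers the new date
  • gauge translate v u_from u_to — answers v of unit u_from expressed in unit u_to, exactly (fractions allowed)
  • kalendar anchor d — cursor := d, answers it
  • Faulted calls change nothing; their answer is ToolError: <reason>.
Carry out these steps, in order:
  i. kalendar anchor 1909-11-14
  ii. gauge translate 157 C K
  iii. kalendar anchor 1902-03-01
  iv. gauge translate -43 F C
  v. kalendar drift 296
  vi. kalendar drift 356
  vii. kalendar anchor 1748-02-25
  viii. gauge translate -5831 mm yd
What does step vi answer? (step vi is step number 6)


==> kalendar anchor(1909-11-14)
<== 1909-11-14
==> gauge translate(157, C, K)
<== 8603/20
==> kalendar anchor(1902-03-01)
<== 1902-03-01
==> gauge translate(-43, F, C)
<== -125/3
==> kalendar drift(296)
<== 1902-12-22
==> kalendar drift(356)
<== 1903-12-13
==> kalendar anchor(1748-02-25)
<== 1748-02-25
==> gauge translate(-5831, mm, yd)
<== -29155/4572

Answer: 1903-12-13


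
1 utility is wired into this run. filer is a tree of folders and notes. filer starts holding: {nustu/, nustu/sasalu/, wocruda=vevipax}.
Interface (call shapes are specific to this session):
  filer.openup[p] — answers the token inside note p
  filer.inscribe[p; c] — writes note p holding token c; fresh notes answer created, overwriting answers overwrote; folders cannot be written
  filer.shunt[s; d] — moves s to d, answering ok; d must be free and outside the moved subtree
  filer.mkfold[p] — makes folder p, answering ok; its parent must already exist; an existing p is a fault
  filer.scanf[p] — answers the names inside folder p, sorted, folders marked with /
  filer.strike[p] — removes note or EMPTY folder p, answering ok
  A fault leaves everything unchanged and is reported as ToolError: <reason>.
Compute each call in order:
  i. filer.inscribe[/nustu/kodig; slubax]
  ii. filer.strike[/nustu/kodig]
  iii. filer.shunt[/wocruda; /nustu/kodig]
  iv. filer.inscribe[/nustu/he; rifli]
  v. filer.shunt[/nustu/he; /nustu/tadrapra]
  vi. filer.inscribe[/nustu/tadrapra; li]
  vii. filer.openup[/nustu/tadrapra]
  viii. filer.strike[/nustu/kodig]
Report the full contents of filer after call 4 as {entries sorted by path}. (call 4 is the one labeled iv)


Answer: {nustu/, nustu/he=rifli, nustu/kodig=vevipax, nustu/sasalu/}

Derivation:
~$ inscribe p→/nustu/kodig c→slubax
[out] created
~$ strike p→/nustu/kodig
[out] ok
~$ shunt s→/wocruda d→/nustu/kodig
[out] ok
~$ inscribe p→/nustu/he c→rifli
[out] created
~$ shunt s→/nustu/he d→/nustu/tadrapra
[out] ok
~$ inscribe p→/nustu/tadrapra c→li
[out] overwrote
~$ openup p→/nustu/tadrapra
[out] li
~$ strike p→/nustu/kodig
[out] ok


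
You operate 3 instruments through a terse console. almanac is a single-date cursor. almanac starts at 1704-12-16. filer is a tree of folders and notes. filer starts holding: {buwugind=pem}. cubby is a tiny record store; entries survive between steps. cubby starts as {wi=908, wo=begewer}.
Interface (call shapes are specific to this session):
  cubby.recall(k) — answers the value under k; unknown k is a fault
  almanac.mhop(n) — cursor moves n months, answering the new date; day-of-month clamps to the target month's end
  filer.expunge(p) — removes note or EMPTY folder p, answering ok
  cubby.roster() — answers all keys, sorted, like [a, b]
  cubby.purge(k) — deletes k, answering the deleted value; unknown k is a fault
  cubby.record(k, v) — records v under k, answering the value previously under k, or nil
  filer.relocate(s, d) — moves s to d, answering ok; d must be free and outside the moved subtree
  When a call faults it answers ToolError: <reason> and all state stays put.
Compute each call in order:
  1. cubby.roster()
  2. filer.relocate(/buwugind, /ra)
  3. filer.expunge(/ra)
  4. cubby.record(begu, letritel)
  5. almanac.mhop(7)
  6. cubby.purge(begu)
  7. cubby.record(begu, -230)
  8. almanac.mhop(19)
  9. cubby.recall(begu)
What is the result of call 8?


Answer: 1707-02-16

Derivation:
// 1. roster() => [wi, wo]
// 2. relocate(s→/buwugind, d→/ra) => ok
// 3. expunge(p→/ra) => ok
// 4. record(k→begu, v→letritel) => nil
// 5. mhop(n→7) => 1705-07-16
// 6. purge(k→begu) => letritel
// 7. record(k→begu, v→-230) => nil
// 8. mhop(n→19) => 1707-02-16
// 9. recall(k→begu) => -230


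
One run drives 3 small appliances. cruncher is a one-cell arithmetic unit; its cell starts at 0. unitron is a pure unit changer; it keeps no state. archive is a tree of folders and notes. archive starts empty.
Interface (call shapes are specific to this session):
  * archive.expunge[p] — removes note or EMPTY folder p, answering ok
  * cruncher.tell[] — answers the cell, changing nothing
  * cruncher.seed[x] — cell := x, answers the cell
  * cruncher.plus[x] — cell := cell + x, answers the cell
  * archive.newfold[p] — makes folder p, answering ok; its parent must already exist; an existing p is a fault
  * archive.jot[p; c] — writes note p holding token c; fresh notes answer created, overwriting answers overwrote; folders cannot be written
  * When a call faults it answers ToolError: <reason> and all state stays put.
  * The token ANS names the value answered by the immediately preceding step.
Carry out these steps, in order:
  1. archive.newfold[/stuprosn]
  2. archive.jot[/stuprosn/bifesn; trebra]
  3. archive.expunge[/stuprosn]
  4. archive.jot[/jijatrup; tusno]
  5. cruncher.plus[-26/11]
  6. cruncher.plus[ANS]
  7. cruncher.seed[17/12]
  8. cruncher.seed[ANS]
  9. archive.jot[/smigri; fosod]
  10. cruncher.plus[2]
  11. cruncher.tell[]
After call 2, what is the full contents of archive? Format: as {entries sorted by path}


Step: archive.newfold[p='/stuprosn']
Result: ok
Step: archive.jot[p='/stuprosn/bifesn'; c='trebra']
Result: created
Step: archive.expunge[p='/stuprosn']
Result: ToolError: not empty
Step: archive.jot[p='/jijatrup'; c='tusno']
Result: created
Step: cruncher.plus[x='-26/11']
Result: -26/11
Step: cruncher.plus[x='ANS']
Result: -52/11
Step: cruncher.seed[x='17/12']
Result: 17/12
Step: cruncher.seed[x='ANS']
Result: 17/12
Step: archive.jot[p='/smigri'; c='fosod']
Result: created
Step: cruncher.plus[x='2']
Result: 41/12
Step: cruncher.tell[]
Result: 41/12

Answer: {stuprosn/, stuprosn/bifesn=trebra}


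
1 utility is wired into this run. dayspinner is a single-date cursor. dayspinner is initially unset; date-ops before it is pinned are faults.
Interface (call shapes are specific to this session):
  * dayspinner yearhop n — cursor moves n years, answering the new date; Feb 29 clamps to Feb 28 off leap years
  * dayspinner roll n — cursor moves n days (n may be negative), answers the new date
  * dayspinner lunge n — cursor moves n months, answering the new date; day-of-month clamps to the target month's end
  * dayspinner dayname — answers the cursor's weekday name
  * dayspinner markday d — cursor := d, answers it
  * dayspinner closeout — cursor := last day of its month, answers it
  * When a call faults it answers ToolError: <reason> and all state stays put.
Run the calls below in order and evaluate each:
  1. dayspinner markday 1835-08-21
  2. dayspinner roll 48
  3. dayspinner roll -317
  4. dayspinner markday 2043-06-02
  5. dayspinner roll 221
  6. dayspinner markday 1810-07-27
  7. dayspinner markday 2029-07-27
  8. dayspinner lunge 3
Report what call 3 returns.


> dayspinner markday d=1835-08-21
  1835-08-21
> dayspinner roll n=48
  1835-10-08
> dayspinner roll n=-317
  1834-11-25
> dayspinner markday d=2043-06-02
  2043-06-02
> dayspinner roll n=221
  2044-01-09
> dayspinner markday d=1810-07-27
  1810-07-27
> dayspinner markday d=2029-07-27
  2029-07-27
> dayspinner lunge n=3
  2029-10-27

Answer: 1834-11-25


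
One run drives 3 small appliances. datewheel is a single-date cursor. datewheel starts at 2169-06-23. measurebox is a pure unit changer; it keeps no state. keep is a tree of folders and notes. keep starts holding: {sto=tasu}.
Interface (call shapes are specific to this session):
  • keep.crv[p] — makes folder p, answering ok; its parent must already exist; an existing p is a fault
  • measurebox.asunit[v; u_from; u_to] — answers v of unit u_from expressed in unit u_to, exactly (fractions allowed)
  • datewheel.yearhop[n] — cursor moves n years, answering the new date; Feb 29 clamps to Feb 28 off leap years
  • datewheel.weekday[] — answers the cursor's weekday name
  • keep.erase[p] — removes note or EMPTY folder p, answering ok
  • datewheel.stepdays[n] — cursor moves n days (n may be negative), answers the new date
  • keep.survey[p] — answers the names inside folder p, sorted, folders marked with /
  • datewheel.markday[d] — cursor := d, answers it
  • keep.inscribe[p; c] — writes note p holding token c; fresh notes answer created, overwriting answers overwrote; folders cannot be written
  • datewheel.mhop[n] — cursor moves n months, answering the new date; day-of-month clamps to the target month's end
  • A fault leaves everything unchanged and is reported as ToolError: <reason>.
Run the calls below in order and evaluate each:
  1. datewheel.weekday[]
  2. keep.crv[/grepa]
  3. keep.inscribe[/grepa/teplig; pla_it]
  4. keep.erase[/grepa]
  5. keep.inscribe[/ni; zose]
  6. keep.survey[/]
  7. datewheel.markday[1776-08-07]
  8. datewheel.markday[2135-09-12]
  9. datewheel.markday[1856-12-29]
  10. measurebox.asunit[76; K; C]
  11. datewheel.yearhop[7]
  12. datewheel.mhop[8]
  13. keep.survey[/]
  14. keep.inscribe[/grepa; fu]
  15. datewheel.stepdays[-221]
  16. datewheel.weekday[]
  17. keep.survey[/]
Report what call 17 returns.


~$ datewheel.weekday
:: Friday
~$ keep.crv p→/grepa
:: ok
~$ keep.inscribe p→/grepa/teplig c→pla_it
:: created
~$ keep.erase p→/grepa
:: ToolError: not empty
~$ keep.inscribe p→/ni c→zose
:: created
~$ keep.survey p→/
:: [grepa/, ni, sto]
~$ datewheel.markday d→1776-08-07
:: 1776-08-07
~$ datewheel.markday d→2135-09-12
:: 2135-09-12
~$ datewheel.markday d→1856-12-29
:: 1856-12-29
~$ measurebox.asunit v→76 u_from→K u_to→C
:: -3943/20
~$ datewheel.yearhop n→7
:: 1863-12-29
~$ datewheel.mhop n→8
:: 1864-08-29
~$ keep.survey p→/
:: [grepa/, ni, sto]
~$ keep.inscribe p→/grepa c→fu
:: ToolError: is a directory
~$ datewheel.stepdays n→-221
:: 1864-01-21
~$ datewheel.weekday
:: Thursday
~$ keep.survey p→/
:: [grepa/, ni, sto]

Answer: [grepa/, ni, sto]


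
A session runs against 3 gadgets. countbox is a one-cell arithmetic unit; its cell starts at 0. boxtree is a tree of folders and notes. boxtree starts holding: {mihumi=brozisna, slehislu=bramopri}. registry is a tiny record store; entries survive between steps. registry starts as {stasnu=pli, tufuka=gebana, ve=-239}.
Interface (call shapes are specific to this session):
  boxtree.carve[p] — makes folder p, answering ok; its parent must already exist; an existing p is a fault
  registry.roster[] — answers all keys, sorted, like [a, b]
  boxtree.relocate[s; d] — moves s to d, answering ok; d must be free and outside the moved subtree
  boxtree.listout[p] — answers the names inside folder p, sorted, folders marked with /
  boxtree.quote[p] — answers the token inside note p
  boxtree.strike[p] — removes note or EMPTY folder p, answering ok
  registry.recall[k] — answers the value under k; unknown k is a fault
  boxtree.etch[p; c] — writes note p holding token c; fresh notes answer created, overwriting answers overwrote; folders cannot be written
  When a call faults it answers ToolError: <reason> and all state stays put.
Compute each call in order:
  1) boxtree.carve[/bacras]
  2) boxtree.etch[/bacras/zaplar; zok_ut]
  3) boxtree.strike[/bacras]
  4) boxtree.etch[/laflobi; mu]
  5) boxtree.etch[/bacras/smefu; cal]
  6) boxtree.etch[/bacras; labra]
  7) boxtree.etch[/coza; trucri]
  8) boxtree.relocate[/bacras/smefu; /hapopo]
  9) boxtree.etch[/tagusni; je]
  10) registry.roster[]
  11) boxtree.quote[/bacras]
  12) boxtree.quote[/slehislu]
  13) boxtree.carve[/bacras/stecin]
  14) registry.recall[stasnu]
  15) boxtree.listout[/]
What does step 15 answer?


I use boxtree.carve on p='/bacras', and get ok.
Now I run boxtree.etch on p='/bacras/zaplar', c='zok_ut', giving created.
Now I run boxtree.strike on p='/bacras', giving ToolError: not empty.
Calling boxtree.etch on p='/laflobi', c='mu', and see created.
Then boxtree.etch on p='/bacras/smefu', c='cal': created.
I call boxtree.etch on p='/bacras', c='labra': ToolError: is a directory.
Then boxtree.etch on p='/coza', c='trucri', and observe created.
Then boxtree.relocate on s='/bacras/smefu', d='/hapopo', which returns ok.
Using boxtree.etch on p='/tagusni', c='je', — result: created.
I use registry.roster, yielding [stasnu, tufuka, ve].
Now I run boxtree.quote on p='/bacras', and get ToolError: is a directory.
Calling boxtree.quote on p='/slehislu', and get bramopri.
I invoke boxtree.carve on p='/bacras/stecin', → ok.
I invoke registry.recall on k='stasnu', and see pli.
Invoking boxtree.listout on p='/', yielding [bacras/, coza, hapopo, laflobi, mihumi, slehislu, tagusni].

Answer: [bacras/, coza, hapopo, laflobi, mihumi, slehislu, tagusni]


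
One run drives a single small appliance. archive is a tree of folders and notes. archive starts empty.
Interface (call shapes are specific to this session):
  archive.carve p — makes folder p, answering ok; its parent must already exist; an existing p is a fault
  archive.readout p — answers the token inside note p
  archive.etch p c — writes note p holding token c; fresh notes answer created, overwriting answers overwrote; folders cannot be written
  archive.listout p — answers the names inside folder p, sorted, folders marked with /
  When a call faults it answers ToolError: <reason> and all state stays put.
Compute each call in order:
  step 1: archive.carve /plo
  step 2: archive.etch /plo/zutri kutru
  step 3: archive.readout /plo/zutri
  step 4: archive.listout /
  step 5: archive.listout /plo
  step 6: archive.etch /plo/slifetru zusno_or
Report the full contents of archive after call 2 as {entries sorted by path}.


I use archive.carve with p→/plo, giving ok.
I try archive.etch with p→/plo/zutri, c→kutru, giving created.
I call archive.readout with p→/plo/zutri, and get kutru.
Invoking archive.listout with p→/, — result: [plo/].
Calling archive.listout with p→/plo, and see [zutri].
Calling archive.etch with p→/plo/slifetru, c→zusno_or, and see created.

Answer: {plo/, plo/zutri=kutru}


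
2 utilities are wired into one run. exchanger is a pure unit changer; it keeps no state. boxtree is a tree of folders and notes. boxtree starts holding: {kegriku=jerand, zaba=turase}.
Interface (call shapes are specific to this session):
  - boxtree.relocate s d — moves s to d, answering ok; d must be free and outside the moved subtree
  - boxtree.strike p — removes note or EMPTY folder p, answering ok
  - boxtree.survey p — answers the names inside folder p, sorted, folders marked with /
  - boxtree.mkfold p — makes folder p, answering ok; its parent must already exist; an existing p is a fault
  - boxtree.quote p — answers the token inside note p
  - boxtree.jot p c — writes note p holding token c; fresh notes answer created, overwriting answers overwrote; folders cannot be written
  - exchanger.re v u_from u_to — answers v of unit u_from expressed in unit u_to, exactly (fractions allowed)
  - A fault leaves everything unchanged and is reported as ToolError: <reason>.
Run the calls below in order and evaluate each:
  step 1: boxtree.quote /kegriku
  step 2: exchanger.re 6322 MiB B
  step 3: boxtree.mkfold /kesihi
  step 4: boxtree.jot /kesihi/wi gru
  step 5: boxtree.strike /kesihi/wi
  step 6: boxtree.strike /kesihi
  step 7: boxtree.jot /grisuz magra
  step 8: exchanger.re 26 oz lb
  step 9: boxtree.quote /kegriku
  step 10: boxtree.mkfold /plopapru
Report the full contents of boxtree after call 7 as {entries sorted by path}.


CALL boxtree.quote[p: /kegriku]
RET  jerand
CALL exchanger.re[v: 6322; u_from: MiB; u_to: B]
RET  6629097472
CALL boxtree.mkfold[p: /kesihi]
RET  ok
CALL boxtree.jot[p: /kesihi/wi; c: gru]
RET  created
CALL boxtree.strike[p: /kesihi/wi]
RET  ok
CALL boxtree.strike[p: /kesihi]
RET  ok
CALL boxtree.jot[p: /grisuz; c: magra]
RET  created
CALL exchanger.re[v: 26; u_from: oz; u_to: lb]
RET  13/8
CALL boxtree.quote[p: /kegriku]
RET  jerand
CALL boxtree.mkfold[p: /plopapru]
RET  ok

Answer: {grisuz=magra, kegriku=jerand, zaba=turase}


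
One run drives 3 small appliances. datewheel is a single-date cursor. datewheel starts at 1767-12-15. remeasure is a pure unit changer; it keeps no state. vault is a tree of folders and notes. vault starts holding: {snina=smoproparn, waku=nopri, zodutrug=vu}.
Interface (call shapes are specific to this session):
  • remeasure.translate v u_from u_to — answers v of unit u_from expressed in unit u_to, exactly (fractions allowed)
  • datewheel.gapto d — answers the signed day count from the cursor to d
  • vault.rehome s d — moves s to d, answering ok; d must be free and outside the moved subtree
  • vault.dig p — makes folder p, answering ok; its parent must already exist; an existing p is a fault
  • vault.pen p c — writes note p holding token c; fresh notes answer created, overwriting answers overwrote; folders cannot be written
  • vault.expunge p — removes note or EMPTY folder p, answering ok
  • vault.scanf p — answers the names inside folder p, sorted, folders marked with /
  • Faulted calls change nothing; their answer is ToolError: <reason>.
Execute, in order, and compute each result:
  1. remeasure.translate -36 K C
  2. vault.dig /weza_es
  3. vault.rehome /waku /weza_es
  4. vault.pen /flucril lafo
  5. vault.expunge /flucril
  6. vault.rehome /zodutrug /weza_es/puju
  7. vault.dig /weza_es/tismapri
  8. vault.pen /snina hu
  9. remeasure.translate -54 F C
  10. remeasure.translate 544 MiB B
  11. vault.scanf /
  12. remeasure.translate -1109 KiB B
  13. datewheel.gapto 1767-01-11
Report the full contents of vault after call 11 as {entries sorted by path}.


Using translate on v=-36, u_from=K, u_to=C, and see -6183/20.
I call dig on p=/weza_es, which returns ok.
I use rehome on s=/waku, d=/weza_es, and get ToolError: exists.
Next I call pen on p=/flucril, c=lafo, and see created.
Next I call expunge on p=/flucril, → ok.
Calling rehome on s=/zodutrug, d=/weza_es/puju, and see ok.
I try dig on p=/weza_es/tismapri, — result: ok.
Then pen on p=/snina, c=hu, and get overwrote.
Now I run translate on v=-54, u_from=F, u_to=C, and observe -430/9.
I use translate on v=544, u_from=MiB, u_to=B, — result: 570425344.
Using scanf on p=/: [snina, waku, weza_es/].
I try translate on v=-1109, u_from=KiB, u_to=B, and observe -1135616.
Now I run gapto on d=1767-01-11, yielding -338.

Answer: {snina=hu, waku=nopri, weza_es/, weza_es/puju=vu, weza_es/tismapri/}


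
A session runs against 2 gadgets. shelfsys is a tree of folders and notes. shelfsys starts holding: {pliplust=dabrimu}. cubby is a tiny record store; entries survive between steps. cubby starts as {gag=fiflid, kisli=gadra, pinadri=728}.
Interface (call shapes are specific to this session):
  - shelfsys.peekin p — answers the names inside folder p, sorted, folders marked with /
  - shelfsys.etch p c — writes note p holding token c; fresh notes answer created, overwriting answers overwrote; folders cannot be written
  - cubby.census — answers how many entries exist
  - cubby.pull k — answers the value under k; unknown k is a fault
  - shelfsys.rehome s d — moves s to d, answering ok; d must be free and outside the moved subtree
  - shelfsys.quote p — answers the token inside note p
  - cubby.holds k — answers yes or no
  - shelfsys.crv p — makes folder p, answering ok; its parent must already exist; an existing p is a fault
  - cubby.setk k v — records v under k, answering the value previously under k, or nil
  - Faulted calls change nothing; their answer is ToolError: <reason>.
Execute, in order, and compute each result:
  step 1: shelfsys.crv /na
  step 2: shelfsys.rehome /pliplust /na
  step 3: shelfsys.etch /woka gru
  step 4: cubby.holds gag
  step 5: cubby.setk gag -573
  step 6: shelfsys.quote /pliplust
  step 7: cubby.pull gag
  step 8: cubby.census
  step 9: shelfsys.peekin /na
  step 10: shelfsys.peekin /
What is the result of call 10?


% shelfsys.crv p→/na
= ok
% shelfsys.rehome s→/pliplust d→/na
= ToolError: exists
% shelfsys.etch p→/woka c→gru
= created
% cubby.holds k→gag
= yes
% cubby.setk k→gag v→-573
= fiflid
% shelfsys.quote p→/pliplust
= dabrimu
% cubby.pull k→gag
= -573
% cubby.census
= 3
% shelfsys.peekin p→/na
= []
% shelfsys.peekin p→/
= [na/, pliplust, woka]

Answer: [na/, pliplust, woka]


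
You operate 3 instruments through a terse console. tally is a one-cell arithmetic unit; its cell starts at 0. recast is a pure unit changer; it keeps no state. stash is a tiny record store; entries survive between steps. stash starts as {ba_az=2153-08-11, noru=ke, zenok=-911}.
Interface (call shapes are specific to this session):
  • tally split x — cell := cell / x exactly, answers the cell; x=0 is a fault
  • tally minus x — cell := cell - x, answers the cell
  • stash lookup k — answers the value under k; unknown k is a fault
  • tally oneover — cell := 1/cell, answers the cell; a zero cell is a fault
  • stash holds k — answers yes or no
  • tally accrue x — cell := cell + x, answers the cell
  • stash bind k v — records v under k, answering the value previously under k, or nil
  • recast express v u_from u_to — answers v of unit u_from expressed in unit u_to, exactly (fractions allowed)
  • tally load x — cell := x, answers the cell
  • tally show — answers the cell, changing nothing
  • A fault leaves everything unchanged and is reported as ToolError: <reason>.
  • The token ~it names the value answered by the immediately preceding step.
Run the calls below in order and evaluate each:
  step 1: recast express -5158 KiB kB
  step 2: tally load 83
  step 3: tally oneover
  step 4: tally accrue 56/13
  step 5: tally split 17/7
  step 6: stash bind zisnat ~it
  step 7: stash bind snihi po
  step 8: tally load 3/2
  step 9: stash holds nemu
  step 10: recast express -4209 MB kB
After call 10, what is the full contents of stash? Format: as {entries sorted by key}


>> recast express(v→-5158, u_from→KiB, u_to→kB)
<< -660224/125
>> tally load(x→83)
<< 83
>> tally oneover()
<< 1/83
>> tally accrue(x→56/13)
<< 4661/1079
>> tally split(x→17/7)
<< 32627/18343
>> stash bind(k→zisnat, v→~it)
<< nil
>> stash bind(k→snihi, v→po)
<< nil
>> tally load(x→3/2)
<< 3/2
>> stash holds(k→nemu)
<< no
>> recast express(v→-4209, u_from→MB, u_to→kB)
<< -4209000

Answer: {ba_az=2153-08-11, noru=ke, snihi=po, zenok=-911, zisnat=32627/18343}


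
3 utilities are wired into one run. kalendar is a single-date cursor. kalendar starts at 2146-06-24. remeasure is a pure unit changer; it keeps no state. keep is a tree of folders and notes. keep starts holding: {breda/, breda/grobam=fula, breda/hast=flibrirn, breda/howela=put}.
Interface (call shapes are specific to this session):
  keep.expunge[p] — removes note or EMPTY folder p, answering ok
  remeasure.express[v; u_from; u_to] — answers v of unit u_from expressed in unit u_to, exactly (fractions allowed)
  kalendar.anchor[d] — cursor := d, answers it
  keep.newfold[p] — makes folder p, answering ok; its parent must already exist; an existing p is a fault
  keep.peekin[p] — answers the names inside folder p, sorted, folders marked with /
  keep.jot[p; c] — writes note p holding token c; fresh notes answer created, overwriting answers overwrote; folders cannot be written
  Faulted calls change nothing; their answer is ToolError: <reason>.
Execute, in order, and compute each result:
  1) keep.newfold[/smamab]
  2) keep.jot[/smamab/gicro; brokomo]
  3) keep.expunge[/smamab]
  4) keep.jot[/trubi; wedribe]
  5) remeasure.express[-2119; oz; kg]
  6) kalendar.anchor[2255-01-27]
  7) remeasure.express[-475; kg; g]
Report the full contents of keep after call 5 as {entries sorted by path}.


% keep.newfold /smamab
  ok
% keep.jot /smamab/gicro brokomo
  created
% keep.expunge /smamab
  ToolError: not empty
% keep.jot /trubi wedribe
  created
% remeasure.express -2119 oz kg
  -96116223203/1600000000
% kalendar.anchor 2255-01-27
  2255-01-27
% remeasure.express -475 kg g
  -475000

Answer: {breda/, breda/grobam=fula, breda/hast=flibrirn, breda/howela=put, smamab/, smamab/gicro=brokomo, trubi=wedribe}


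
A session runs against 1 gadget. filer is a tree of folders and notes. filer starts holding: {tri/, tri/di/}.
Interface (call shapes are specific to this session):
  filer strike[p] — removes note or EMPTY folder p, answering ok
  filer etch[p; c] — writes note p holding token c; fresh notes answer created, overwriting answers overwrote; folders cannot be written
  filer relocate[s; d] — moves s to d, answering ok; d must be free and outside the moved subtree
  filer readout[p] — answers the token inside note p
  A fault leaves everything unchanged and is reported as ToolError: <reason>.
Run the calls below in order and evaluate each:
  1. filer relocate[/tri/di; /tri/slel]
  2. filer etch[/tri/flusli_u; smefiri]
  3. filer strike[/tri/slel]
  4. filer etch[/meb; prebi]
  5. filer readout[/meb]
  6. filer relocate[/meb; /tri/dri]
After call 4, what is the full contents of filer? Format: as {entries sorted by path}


Answer: {meb=prebi, tri/, tri/flusli_u=smefiri}

Derivation:
Using filer relocate using s=/tri/di, d=/tri/slel, yielding ok.
Then filer etch using p=/tri/flusli_u, c=smefiri, → created.
Next I call filer strike using p=/tri/slel, — result: ok.
Calling filer etch using p=/meb, c=prebi, giving created.
I use filer readout using p=/meb, and get prebi.
Invoking filer relocate using s=/meb, d=/tri/dri, and observe ok.


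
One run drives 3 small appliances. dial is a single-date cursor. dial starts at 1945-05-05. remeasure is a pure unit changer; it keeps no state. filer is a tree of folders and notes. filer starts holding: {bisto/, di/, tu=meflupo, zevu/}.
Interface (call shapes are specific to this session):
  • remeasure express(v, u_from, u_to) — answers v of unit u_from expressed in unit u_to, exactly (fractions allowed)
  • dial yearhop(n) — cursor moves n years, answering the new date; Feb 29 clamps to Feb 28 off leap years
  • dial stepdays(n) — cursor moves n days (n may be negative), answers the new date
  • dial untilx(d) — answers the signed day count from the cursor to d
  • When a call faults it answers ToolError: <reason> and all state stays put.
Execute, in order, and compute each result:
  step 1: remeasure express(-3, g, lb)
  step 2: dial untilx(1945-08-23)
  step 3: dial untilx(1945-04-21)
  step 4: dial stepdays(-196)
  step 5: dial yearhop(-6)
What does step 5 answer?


! 1. remeasure express(v=-3, u_from=g, u_to=lb) -> -300000/45359237
! 2. dial untilx(d=1945-08-23) -> 110
! 3. dial untilx(d=1945-04-21) -> -14
! 4. dial stepdays(n=-196) -> 1944-10-21
! 5. dial yearhop(n=-6) -> 1938-10-21

Answer: 1938-10-21


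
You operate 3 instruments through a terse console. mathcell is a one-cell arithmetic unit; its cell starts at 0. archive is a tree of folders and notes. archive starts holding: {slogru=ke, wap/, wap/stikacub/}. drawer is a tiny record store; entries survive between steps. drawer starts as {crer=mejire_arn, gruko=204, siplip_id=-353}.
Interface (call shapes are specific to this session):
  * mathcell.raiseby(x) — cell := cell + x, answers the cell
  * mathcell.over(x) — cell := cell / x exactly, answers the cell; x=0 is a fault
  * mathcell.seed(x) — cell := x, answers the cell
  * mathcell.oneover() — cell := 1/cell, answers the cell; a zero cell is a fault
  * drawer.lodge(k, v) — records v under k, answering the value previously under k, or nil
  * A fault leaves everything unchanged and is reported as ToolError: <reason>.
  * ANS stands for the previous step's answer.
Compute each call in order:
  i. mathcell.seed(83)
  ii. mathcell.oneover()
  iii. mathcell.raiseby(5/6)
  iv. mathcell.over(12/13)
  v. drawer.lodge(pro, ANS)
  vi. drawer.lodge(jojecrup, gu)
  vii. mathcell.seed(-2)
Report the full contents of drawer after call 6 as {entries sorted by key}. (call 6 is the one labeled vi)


% mathcell.seed x='83'
= 83
% mathcell.oneover
= 1/83
% mathcell.raiseby x='5/6'
= 421/498
% mathcell.over x='12/13'
= 5473/5976
% drawer.lodge k='pro' v='ANS'
= nil
% drawer.lodge k='jojecrup' v='gu'
= nil
% mathcell.seed x='-2'
= -2

Answer: {crer=mejire_arn, gruko=204, jojecrup=gu, pro=5473/5976, siplip_id=-353}


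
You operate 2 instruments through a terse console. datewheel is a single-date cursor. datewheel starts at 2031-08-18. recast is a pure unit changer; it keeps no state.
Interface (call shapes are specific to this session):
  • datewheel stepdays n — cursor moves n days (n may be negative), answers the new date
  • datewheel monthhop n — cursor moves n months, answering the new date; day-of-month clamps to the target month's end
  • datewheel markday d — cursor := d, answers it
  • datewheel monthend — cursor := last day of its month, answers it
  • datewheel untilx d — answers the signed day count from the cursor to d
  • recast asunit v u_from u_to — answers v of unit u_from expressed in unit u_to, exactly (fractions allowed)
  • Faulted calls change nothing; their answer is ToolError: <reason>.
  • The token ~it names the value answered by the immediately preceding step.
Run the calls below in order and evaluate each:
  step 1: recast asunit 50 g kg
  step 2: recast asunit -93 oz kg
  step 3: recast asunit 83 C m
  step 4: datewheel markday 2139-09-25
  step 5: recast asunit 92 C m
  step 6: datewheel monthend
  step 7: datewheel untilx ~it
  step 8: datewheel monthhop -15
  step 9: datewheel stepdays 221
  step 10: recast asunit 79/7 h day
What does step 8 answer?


Answer: 2138-06-30

Derivation:
-- 1. recast asunit(v→50, u_from→g, u_to→kg) : 1/20
-- 2. recast asunit(v→-93, u_from→oz, u_to→kg) : -4218409041/1600000000
-- 3. recast asunit(v→83, u_from→C, u_to→m) : ToolError: incompatible units
-- 4. datewheel markday(d→2139-09-25) : 2139-09-25
-- 5. recast asunit(v→92, u_from→C, u_to→m) : ToolError: incompatible units
-- 6. datewheel monthend() : 2139-09-30
-- 7. datewheel untilx(d→~it) : 0
-- 8. datewheel monthhop(n→-15) : 2138-06-30
-- 9. datewheel stepdays(n→221) : 2139-02-06
-- 10. recast asunit(v→79/7, u_from→h, u_to→day) : 79/168


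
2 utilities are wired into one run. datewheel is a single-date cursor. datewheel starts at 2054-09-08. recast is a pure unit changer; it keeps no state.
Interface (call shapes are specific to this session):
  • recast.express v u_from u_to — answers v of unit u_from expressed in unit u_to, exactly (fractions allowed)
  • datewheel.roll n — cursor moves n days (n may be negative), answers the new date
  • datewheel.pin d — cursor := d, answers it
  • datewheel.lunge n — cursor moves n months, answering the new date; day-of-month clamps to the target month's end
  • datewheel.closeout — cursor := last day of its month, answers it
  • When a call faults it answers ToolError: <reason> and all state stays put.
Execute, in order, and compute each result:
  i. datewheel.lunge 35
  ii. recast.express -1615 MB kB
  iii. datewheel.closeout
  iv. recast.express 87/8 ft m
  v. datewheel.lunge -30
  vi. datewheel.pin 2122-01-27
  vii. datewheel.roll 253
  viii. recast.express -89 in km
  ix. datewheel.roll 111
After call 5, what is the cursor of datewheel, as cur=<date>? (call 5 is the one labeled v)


Answer: cur=2055-02-28

Derivation:
$ datewheel.lunge n: 35
:: 2057-08-08
$ recast.express v: -1615 u_from: MB u_to: kB
:: -1615000
$ datewheel.closeout
:: 2057-08-31
$ recast.express v: 87/8 u_from: ft u_to: m
:: 33147/10000
$ datewheel.lunge n: -30
:: 2055-02-28
$ datewheel.pin d: 2122-01-27
:: 2122-01-27
$ datewheel.roll n: 253
:: 2122-10-07
$ recast.express v: -89 u_from: in u_to: km
:: -11303/5000000
$ datewheel.roll n: 111
:: 2123-01-26


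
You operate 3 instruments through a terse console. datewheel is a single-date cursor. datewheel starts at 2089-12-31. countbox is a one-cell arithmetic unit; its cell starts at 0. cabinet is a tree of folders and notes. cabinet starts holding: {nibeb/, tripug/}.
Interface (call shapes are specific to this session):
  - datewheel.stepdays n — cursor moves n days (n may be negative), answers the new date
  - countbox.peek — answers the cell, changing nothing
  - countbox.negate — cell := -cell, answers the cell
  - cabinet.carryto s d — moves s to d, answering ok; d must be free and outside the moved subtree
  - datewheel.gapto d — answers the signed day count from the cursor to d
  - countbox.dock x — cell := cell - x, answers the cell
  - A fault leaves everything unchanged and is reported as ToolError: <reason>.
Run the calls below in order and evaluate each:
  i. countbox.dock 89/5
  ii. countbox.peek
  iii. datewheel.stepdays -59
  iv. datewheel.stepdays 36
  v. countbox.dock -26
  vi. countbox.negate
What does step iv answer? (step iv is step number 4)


Answer: 2089-12-08

Derivation:
Act: countbox.dock[x='89/5']
Obs: -89/5
Act: countbox.peek[]
Obs: -89/5
Act: datewheel.stepdays[n='-59']
Obs: 2089-11-02
Act: datewheel.stepdays[n='36']
Obs: 2089-12-08
Act: countbox.dock[x='-26']
Obs: 41/5
Act: countbox.negate[]
Obs: -41/5


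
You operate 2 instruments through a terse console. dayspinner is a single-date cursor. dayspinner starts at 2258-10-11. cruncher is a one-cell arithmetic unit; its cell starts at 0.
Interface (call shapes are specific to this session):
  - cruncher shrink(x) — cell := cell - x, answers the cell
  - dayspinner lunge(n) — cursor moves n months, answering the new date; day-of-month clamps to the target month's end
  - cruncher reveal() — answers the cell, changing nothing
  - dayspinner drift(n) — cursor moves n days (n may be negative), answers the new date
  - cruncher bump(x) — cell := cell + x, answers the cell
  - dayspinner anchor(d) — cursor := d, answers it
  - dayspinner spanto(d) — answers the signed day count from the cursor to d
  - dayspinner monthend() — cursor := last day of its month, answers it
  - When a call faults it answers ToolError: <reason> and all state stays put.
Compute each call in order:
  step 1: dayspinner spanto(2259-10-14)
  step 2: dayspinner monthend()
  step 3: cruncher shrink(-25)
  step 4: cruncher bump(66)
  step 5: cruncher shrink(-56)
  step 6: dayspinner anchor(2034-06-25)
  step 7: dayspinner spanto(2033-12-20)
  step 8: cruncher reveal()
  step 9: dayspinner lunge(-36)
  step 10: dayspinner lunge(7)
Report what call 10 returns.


Answer: 2032-01-25

Derivation:
I call dayspinner spanto with d='2259-10-14', yielding 368.
Then dayspinner monthend(), which returns 2258-10-31.
Invoking cruncher shrink with x='-25', giving 25.
I call cruncher bump with x='66', giving 91.
Using cruncher shrink with x='-56', and observe 147.
Invoking dayspinner anchor with d='2034-06-25', which returns 2034-06-25.
Invoking dayspinner spanto with d='2033-12-20': -187.
Next I call cruncher reveal(), — result: 147.
I try dayspinner lunge with n='-36', → 2031-06-25.
Now I run dayspinner lunge with n='7', and get 2032-01-25.


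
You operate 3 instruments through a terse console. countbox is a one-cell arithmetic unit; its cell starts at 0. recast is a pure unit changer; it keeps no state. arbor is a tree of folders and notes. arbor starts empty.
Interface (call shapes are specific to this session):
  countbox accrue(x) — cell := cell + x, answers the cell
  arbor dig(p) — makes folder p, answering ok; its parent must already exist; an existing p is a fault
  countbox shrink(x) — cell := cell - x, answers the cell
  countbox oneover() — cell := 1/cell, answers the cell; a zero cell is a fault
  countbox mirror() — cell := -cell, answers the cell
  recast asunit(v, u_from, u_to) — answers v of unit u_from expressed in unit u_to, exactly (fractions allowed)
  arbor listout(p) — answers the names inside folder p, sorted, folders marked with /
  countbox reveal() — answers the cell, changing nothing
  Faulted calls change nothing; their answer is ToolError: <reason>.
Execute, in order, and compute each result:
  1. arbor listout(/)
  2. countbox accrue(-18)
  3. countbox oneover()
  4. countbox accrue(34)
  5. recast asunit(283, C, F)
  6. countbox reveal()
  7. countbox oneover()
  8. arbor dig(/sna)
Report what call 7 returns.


Answer: 18/611

Derivation:
% arbor listout /
= []
% countbox accrue -18
= -18
% countbox oneover
= -1/18
% countbox accrue 34
= 611/18
% recast asunit 283 C F
= 2707/5
% countbox reveal
= 611/18
% countbox oneover
= 18/611
% arbor dig /sna
= ok
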